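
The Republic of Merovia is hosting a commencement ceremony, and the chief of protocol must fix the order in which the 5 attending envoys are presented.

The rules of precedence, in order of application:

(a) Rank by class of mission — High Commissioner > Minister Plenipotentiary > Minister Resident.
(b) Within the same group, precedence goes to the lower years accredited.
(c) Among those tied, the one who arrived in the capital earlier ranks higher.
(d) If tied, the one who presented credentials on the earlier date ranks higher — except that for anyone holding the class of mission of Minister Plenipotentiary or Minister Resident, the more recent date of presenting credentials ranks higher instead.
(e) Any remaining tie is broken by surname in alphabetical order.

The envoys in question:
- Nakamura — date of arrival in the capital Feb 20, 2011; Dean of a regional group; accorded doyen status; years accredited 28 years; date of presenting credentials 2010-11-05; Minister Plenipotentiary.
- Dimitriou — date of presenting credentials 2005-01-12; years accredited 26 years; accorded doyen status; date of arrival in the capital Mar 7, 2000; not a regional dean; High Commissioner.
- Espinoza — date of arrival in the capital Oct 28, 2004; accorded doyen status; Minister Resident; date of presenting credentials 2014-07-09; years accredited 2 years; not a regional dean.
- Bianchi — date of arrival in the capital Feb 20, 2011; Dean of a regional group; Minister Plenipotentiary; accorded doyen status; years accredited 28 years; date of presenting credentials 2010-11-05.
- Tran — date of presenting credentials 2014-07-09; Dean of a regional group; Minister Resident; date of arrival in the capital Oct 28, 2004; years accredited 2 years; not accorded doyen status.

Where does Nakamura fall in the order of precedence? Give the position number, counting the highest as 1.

3

By class of mission: Dimitriou (High Commissioner); then Bianchi and Nakamura (Minister Plenipotentiary); then Espinoza and Tran (Minister Resident).
Bianchi and Nakamura both have years accredited 28 years, so the next rule applies.
Bianchi and Nakamura both have date of arrival in the capital Feb 20, 2011, so the next rule applies.
Bianchi and Nakamura both have date of presenting credentials 2010-11-05, so the next rule applies.
Among Bianchi and Nakamura, alphabetically by surname: Bianchi before Nakamura.
Espinoza and Tran both have years accredited 2 years, so the next rule applies.
Espinoza and Tran both have date of arrival in the capital Oct 28, 2004, so the next rule applies.
Espinoza and Tran both have date of presenting credentials 2014-07-09, so the next rule applies.
Among Espinoza and Tran, alphabetically by surname: Espinoza before Tran.
Order: Dimitriou, Bianchi, Nakamura, Espinoza, Tran. So position 3.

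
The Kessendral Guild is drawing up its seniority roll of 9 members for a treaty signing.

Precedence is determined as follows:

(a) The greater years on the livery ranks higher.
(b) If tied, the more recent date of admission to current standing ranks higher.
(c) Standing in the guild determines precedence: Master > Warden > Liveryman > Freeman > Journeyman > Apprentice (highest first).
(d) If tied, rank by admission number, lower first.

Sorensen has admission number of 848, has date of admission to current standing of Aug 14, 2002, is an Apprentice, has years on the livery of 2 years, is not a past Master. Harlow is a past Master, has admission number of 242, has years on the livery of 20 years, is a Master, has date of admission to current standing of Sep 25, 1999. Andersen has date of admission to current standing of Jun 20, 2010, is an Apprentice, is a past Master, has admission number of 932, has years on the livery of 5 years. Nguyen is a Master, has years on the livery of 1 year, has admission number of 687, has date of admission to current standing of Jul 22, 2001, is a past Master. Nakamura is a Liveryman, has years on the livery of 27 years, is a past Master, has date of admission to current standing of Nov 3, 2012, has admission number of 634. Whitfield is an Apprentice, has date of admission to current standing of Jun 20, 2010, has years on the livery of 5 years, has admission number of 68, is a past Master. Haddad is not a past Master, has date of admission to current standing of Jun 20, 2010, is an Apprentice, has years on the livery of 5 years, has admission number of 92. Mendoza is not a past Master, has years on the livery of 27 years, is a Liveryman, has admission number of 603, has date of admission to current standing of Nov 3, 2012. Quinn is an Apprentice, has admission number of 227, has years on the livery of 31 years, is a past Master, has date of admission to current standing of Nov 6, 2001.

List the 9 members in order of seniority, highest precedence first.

By years on the livery (higher first): Quinn (31 years); then Mendoza and Nakamura (both 27 years); then Harlow (20 years); then Whitfield, Haddad and Andersen (each 5 years); then Sorensen (2 years); then Nguyen (1 year).
Mendoza and Nakamura both have date of admission to current standing Nov 3, 2012, so the next rule applies.
Mendoza and Nakamura are each Liveryman, so the next rule applies.
Among Mendoza and Nakamura, by admission number (lower first): Mendoza (603) before Nakamura (634).
Whitfield, Haddad and Andersen all have date of admission to current standing Jun 20, 2010, so the next rule applies.
Whitfield, Haddad and Andersen are each Apprentice, so the next rule applies.
Among Whitfield, Haddad and Andersen, by admission number (lower first): Whitfield (68) before Haddad (92) before Andersen (932).
Full order: Quinn, Mendoza, Nakamura, Harlow, Whitfield, Haddad, Andersen, Sorensen, Nguyen.

Quinn, Mendoza, Nakamura, Harlow, Whitfield, Haddad, Andersen, Sorensen, Nguyen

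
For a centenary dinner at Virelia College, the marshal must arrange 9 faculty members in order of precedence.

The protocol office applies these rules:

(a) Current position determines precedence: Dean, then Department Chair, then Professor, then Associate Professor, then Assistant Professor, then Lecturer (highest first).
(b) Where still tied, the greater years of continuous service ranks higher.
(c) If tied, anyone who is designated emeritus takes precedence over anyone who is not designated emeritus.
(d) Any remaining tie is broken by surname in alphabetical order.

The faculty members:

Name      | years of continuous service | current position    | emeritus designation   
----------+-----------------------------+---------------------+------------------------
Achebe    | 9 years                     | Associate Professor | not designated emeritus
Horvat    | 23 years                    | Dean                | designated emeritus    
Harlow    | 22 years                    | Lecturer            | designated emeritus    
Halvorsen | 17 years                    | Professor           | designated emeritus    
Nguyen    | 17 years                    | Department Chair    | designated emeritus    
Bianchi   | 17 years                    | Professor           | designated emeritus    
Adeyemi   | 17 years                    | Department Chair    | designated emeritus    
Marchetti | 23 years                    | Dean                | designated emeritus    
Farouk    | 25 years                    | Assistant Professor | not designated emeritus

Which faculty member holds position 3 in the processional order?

Adeyemi

By current position: Horvat and Marchetti (Dean); then Adeyemi and Nguyen (Department Chair); then Bianchi and Halvorsen (Professor); then Achebe (Associate Professor); then Farouk (Assistant Professor); then Harlow (Lecturer).
Horvat and Marchetti both have years of continuous service 23 years, so the next rule applies.
Horvat and Marchetti are each designated emeritus, so the next rule applies.
Among Horvat and Marchetti, alphabetically by surname: Horvat before Marchetti.
Adeyemi and Nguyen both have years of continuous service 17 years, so the next rule applies.
Adeyemi and Nguyen are each designated emeritus, so the next rule applies.
Among Adeyemi and Nguyen, alphabetically by surname: Adeyemi before Nguyen.
Bianchi and Halvorsen both have years of continuous service 17 years, so the next rule applies.
Bianchi and Halvorsen are each designated emeritus, so the next rule applies.
Among Bianchi and Halvorsen, alphabetically by surname: Bianchi before Halvorsen.
Order: Horvat, Marchetti, Adeyemi, Nguyen, Bianchi, Halvorsen, Achebe, Farouk, Harlow.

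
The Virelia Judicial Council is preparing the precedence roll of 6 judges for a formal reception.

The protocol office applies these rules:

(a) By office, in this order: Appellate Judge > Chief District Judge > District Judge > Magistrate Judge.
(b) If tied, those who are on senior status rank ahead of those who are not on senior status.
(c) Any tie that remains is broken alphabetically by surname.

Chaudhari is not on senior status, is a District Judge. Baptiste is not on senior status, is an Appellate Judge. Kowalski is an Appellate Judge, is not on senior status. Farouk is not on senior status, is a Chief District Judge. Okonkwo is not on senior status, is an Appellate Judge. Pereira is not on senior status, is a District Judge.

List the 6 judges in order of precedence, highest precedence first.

Baptiste, Kowalski, Okonkwo, Farouk, Chaudhari, Pereira

By office: Baptiste, Kowalski and Okonkwo (Appellate Judge); then Farouk (Chief District Judge); then Chaudhari and Pereira (District Judge).
Baptiste, Kowalski and Okonkwo are each not on senior status, so the next rule applies.
Among Baptiste, Kowalski and Okonkwo, alphabetically by surname: Baptiste before Kowalski before Okonkwo.
Chaudhari and Pereira are each not on senior status, so the next rule applies.
Among Chaudhari and Pereira, alphabetically by surname: Chaudhari before Pereira.
Full order: Baptiste, Kowalski, Okonkwo, Farouk, Chaudhari, Pereira.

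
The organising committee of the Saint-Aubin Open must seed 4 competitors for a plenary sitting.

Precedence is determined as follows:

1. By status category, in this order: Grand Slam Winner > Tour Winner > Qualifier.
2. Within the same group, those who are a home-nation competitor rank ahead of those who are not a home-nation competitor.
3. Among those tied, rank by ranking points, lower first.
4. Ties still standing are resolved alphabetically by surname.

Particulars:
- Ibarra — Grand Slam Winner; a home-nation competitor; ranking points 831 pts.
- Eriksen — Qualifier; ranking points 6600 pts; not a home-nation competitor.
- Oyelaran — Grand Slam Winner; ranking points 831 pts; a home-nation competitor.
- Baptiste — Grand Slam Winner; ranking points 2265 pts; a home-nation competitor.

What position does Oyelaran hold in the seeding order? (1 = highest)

By status category: Ibarra, Oyelaran and Baptiste (Grand Slam Winner); then Eriksen (Qualifier).
Ibarra, Oyelaran and Baptiste are each a home-nation competitor, so the next rule applies.
Among Ibarra, Oyelaran and Baptiste, by ranking points (lower first): Ibarra and Oyelaran (831 pts) before Baptiste (2265 pts).
Among Ibarra and Oyelaran, alphabetically by surname: Ibarra before Oyelaran.
Order: Ibarra, Oyelaran, Baptiste, Eriksen. So position 2.

2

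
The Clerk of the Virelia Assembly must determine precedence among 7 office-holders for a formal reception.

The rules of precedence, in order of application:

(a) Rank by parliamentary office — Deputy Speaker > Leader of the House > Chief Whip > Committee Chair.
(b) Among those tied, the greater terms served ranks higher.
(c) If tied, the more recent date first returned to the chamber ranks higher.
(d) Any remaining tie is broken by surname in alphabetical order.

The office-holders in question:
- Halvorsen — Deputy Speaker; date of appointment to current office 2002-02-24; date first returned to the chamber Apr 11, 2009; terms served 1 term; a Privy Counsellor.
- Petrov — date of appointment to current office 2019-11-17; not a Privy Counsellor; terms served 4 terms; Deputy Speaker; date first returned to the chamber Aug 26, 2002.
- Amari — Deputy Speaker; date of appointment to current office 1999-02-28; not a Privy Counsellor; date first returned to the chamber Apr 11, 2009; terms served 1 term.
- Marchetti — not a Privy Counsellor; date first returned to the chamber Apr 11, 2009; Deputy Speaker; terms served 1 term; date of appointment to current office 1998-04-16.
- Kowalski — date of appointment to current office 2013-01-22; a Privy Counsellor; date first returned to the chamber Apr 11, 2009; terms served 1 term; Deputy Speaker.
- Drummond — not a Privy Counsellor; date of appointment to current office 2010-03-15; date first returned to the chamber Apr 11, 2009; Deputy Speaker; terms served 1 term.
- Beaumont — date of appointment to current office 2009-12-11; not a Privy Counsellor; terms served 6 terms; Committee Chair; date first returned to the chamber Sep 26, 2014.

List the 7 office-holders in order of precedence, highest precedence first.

Petrov, Amari, Drummond, Halvorsen, Kowalski, Marchetti, Beaumont

By parliamentary office: Petrov, Amari, Drummond, Halvorsen, Kowalski and Marchetti (Deputy Speaker); then Beaumont (Committee Chair).
Among Petrov, Amari, Drummond, Halvorsen, Kowalski and Marchetti, by terms served (higher first): Petrov (4 terms) before Amari, Drummond, Halvorsen, Kowalski and Marchetti (1 term).
Amari, Drummond, Halvorsen, Kowalski and Marchetti all have date first returned to the chamber Apr 11, 2009, so the next rule applies.
Among Amari, Drummond, Halvorsen, Kowalski and Marchetti, alphabetically by surname: Amari before Drummond before Halvorsen before Kowalski before Marchetti.
Full order: Petrov, Amari, Drummond, Halvorsen, Kowalski, Marchetti, Beaumont.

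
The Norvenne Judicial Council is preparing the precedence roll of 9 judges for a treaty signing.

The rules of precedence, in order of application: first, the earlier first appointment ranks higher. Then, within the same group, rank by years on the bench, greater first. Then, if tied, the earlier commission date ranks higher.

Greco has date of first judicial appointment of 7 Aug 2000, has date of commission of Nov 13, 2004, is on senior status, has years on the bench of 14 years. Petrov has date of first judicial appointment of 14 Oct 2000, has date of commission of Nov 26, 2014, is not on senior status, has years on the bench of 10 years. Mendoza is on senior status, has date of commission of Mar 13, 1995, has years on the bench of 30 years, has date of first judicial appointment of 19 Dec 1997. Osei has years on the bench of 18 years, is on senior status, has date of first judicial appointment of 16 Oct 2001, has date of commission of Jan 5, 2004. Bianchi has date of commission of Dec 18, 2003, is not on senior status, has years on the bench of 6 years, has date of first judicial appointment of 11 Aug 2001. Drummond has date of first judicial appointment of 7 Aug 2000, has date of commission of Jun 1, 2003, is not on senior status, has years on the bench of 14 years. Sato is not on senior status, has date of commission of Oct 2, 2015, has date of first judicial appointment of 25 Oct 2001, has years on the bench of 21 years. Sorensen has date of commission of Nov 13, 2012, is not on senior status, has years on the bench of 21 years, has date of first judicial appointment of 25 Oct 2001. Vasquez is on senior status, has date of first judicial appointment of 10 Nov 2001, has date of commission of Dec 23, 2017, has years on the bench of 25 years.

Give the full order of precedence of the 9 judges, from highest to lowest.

Mendoza, Drummond, Greco, Petrov, Bianchi, Osei, Sorensen, Sato, Vasquez

By date of first judicial appointment (earlier first): Mendoza (19 Dec 1997); then Drummond and Greco (both 7 Aug 2000); then Petrov (14 Oct 2000); then Bianchi (11 Aug 2001); then Osei (16 Oct 2001); then Sorensen and Sato (both 25 Oct 2001); then Vasquez (10 Nov 2001).
Drummond and Greco both have years on the bench 14 years, so the next rule applies.
Among Drummond and Greco, by date of commission (earlier first): Drummond (Jun 1, 2003) before Greco (Nov 13, 2004).
Sorensen and Sato both have years on the bench 21 years, so the next rule applies.
Among Sorensen and Sato, by date of commission (earlier first): Sorensen (Nov 13, 2012) before Sato (Oct 2, 2015).
Full order: Mendoza, Drummond, Greco, Petrov, Bianchi, Osei, Sorensen, Sato, Vasquez.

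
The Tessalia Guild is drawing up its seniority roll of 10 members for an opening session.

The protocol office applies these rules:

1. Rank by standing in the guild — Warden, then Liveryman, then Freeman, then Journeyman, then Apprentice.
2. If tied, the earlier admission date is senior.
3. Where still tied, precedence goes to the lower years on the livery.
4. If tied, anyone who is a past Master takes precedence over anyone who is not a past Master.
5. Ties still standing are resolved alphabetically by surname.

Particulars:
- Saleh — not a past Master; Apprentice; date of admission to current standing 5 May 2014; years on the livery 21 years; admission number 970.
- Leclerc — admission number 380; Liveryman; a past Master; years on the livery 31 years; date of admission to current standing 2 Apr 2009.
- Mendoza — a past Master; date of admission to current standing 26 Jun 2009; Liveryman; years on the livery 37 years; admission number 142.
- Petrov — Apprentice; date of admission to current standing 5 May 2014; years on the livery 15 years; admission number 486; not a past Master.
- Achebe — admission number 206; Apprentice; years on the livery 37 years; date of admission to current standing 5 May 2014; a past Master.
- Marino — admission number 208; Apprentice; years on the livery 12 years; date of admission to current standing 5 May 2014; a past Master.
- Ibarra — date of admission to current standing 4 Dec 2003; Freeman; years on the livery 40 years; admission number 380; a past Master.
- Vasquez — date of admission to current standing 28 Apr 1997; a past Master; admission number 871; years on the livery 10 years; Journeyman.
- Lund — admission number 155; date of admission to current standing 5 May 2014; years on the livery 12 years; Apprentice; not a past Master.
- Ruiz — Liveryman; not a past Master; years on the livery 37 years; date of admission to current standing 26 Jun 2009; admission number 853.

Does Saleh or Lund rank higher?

Lund

By standing in the guild: Leclerc, Mendoza and Ruiz (Liveryman); then Ibarra (Freeman); then Vasquez (Journeyman); then Marino, Lund, Petrov, Saleh and Achebe (Apprentice).
Among Leclerc, Mendoza and Ruiz, by date of admission to current standing (earlier first): Leclerc (2 Apr 2009) before Mendoza and Ruiz (26 Jun 2009).
Mendoza and Ruiz both have years on the livery 37 years, so the next rule applies.
Among Mendoza and Ruiz, a past Master before not a past Master: Mendoza (a past Master) before Ruiz (not a past Master).
Marino, Lund, Petrov, Saleh and Achebe all have date of admission to current standing 5 May 2014, so the next rule applies.
Among Marino, Lund, Petrov, Saleh and Achebe, by years on the livery (lower first): Marino and Lund (12 years) before Petrov (15 years) before Saleh (21 years) before Achebe (37 years).
Among Marino and Lund, a past Master before not a past Master: Marino (a past Master) before Lund (not a past Master).
So Lund takes precedence.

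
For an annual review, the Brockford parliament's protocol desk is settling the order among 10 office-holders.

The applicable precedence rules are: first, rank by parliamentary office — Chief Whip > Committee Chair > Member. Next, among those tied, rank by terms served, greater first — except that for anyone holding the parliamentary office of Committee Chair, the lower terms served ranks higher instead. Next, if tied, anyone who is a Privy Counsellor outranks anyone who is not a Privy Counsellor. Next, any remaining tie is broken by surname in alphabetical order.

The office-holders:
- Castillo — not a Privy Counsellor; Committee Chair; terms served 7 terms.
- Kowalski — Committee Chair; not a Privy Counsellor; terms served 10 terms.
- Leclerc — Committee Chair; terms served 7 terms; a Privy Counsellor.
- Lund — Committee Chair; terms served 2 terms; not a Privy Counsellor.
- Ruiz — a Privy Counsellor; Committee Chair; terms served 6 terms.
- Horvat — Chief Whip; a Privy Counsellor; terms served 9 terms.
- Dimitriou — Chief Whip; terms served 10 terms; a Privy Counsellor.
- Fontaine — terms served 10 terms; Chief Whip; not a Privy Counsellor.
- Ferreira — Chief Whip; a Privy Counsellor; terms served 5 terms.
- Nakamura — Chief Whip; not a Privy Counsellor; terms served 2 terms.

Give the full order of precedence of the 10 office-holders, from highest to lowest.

Dimitriou, Fontaine, Horvat, Ferreira, Nakamura, Lund, Ruiz, Leclerc, Castillo, Kowalski

By parliamentary office: Dimitriou, Fontaine, Horvat, Ferreira and Nakamura (Chief Whip); then Lund, Ruiz, Leclerc, Castillo and Kowalski (Committee Chair).
Among Dimitriou, Fontaine, Horvat, Ferreira and Nakamura, by terms served (higher first): Dimitriou and Fontaine (10 terms) before Horvat (9 terms) before Ferreira (5 terms) before Nakamura (2 terms).
Among Dimitriou and Fontaine, a Privy Counsellor before not a Privy Counsellor: Dimitriou (a Privy Counsellor) before Fontaine (not a Privy Counsellor).
Among Lund, Ruiz, Leclerc, Castillo and Kowalski, by terms served (lower first) (reversed rule for this group): Lund (2 terms) before Ruiz (6 terms) before Leclerc and Castillo (7 terms) before Kowalski (10 terms).
Among Leclerc and Castillo, a Privy Counsellor before not a Privy Counsellor: Leclerc (a Privy Counsellor) before Castillo (not a Privy Counsellor).
Full order: Dimitriou, Fontaine, Horvat, Ferreira, Nakamura, Lund, Ruiz, Leclerc, Castillo, Kowalski.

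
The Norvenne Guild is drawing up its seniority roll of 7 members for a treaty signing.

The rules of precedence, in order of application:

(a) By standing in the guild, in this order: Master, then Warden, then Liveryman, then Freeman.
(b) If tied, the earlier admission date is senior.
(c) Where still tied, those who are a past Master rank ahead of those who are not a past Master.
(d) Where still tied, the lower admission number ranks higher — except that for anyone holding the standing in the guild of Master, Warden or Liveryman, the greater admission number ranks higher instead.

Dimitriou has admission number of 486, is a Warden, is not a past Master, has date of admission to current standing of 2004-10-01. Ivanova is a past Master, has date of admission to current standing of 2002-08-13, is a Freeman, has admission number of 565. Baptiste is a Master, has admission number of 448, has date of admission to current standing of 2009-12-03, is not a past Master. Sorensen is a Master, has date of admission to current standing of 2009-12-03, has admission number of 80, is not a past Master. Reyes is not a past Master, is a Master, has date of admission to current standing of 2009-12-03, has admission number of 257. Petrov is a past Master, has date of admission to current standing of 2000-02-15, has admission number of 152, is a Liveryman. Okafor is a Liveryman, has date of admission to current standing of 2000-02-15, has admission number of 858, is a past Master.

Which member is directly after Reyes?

Sorensen

By standing in the guild: Baptiste, Reyes and Sorensen (Master); then Dimitriou (Warden); then Okafor and Petrov (Liveryman); then Ivanova (Freeman).
Baptiste, Reyes and Sorensen all have date of admission to current standing 2009-12-03, so the next rule applies.
Baptiste, Reyes and Sorensen are each not a past Master, so the next rule applies.
Among Baptiste, Reyes and Sorensen, by admission number (higher first) (reversed rule for this group): Baptiste (448) before Reyes (257) before Sorensen (80).
Okafor and Petrov both have date of admission to current standing 2000-02-15, so the next rule applies.
Okafor and Petrov are each a past Master, so the next rule applies.
Among Okafor and Petrov, by admission number (higher first) (reversed rule for this group): Okafor (858) before Petrov (152).
Order: Baptiste, Reyes, Sorensen, Dimitriou, Okafor, Petrov, Ivanova.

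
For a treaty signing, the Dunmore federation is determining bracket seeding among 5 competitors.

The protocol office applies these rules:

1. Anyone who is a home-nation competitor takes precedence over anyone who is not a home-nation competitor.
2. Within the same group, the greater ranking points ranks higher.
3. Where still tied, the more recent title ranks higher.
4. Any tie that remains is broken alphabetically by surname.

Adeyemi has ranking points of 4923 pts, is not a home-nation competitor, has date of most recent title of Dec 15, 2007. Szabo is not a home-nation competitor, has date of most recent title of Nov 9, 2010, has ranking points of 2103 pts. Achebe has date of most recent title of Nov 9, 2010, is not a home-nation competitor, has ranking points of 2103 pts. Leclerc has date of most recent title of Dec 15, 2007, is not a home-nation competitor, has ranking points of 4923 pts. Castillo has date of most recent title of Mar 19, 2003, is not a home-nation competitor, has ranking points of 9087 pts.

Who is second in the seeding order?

By the first rule: Castillo, Adeyemi, Leclerc, Achebe and Szabo (each not a home-nation competitor).
Among Castillo, Adeyemi, Leclerc, Achebe and Szabo, by ranking points (higher first): Castillo (9087 pts) before Adeyemi and Leclerc (4923 pts) before Achebe and Szabo (2103 pts).
Adeyemi and Leclerc both have date of most recent title Dec 15, 2007, so the next rule applies.
Among Adeyemi and Leclerc, alphabetically by surname: Adeyemi before Leclerc.
Achebe and Szabo both have date of most recent title Nov 9, 2010, so the next rule applies.
Among Achebe and Szabo, alphabetically by surname: Achebe before Szabo.
Order: Castillo, Adeyemi, Leclerc, Achebe, Szabo.

Adeyemi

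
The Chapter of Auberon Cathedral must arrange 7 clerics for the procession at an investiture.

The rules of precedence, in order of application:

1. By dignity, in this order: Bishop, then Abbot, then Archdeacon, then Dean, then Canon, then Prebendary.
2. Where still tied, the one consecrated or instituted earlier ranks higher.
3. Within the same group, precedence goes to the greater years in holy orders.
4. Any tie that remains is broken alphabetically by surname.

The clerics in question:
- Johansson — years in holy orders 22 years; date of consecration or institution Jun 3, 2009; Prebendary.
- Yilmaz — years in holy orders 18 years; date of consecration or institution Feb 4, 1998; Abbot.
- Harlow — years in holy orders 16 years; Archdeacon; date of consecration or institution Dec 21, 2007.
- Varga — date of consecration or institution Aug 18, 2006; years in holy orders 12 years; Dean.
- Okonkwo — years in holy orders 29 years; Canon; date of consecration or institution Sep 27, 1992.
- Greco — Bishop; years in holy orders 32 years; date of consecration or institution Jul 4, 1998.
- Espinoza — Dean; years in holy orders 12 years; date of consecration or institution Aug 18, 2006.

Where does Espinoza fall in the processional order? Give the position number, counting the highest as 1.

4

By dignity: Greco (Bishop); then Yilmaz (Abbot); then Harlow (Archdeacon); then Espinoza and Varga (Dean); then Okonkwo (Canon); then Johansson (Prebendary).
Espinoza and Varga both have date of consecration or institution Aug 18, 2006, so the next rule applies.
Espinoza and Varga both have years in holy orders 12 years, so the next rule applies.
Among Espinoza and Varga, alphabetically by surname: Espinoza before Varga.
Order: Greco, Yilmaz, Harlow, Espinoza, Varga, Okonkwo, Johansson. So position 4.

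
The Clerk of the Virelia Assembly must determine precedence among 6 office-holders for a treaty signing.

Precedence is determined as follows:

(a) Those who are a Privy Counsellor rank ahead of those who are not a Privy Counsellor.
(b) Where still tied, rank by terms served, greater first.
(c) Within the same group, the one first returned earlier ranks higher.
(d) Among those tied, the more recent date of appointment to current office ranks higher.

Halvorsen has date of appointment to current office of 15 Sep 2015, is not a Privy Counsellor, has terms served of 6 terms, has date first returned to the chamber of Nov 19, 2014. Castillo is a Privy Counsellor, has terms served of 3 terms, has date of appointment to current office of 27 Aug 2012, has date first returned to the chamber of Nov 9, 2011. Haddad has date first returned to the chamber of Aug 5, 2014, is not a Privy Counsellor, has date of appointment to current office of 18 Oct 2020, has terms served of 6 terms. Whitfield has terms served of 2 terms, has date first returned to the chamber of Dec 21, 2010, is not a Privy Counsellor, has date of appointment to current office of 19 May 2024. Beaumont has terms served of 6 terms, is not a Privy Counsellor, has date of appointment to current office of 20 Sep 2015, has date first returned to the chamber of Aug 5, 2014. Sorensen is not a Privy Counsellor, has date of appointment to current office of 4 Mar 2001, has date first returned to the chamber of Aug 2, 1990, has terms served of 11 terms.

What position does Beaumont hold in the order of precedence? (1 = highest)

4

By the first rule: Castillo (a Privy Counsellor); then Sorensen, Haddad, Beaumont, Halvorsen and Whitfield (each not a Privy Counsellor).
Among Sorensen, Haddad, Beaumont, Halvorsen and Whitfield, by terms served (higher first): Sorensen (11 terms) before Haddad, Beaumont and Halvorsen (6 terms) before Whitfield (2 terms).
Among Haddad, Beaumont and Halvorsen, by date first returned to the chamber (earlier first): Haddad and Beaumont (Aug 5, 2014) before Halvorsen (Nov 19, 2014).
Among Haddad and Beaumont, by date of appointment to current office (later first): Haddad (18 Oct 2020) before Beaumont (20 Sep 2015).
Order: Castillo, Sorensen, Haddad, Beaumont, Halvorsen, Whitfield. So position 4.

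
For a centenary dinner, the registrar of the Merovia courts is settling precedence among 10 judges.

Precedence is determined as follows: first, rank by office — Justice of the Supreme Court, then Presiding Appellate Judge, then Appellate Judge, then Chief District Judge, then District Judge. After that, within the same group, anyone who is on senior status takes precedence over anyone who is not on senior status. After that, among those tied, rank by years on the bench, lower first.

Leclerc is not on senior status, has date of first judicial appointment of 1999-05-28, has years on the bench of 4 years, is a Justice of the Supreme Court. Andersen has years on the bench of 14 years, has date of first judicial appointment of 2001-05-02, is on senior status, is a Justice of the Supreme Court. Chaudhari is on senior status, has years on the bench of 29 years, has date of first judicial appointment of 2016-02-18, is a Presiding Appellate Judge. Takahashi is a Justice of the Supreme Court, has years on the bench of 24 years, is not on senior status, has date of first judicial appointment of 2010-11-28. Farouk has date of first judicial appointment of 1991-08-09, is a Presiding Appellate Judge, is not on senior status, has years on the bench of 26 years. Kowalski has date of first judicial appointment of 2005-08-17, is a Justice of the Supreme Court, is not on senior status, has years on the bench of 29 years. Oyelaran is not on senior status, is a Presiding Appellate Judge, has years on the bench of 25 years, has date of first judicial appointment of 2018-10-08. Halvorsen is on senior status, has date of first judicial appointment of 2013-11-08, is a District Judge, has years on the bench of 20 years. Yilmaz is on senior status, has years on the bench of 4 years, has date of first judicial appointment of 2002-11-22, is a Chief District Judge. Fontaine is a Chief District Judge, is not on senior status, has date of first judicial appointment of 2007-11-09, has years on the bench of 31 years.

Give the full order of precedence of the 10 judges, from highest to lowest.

By office: Andersen, Leclerc, Takahashi and Kowalski (Justice of the Supreme Court); then Chaudhari, Oyelaran and Farouk (Presiding Appellate Judge); then Yilmaz and Fontaine (Chief District Judge); then Halvorsen (District Judge).
Among Andersen, Leclerc, Takahashi and Kowalski, on senior status before not on senior status: Andersen (on senior status) before Leclerc, Takahashi and Kowalski (not on senior status).
Among Leclerc, Takahashi and Kowalski, by years on the bench (lower first): Leclerc (4 years) before Takahashi (24 years) before Kowalski (29 years).
Among Chaudhari, Oyelaran and Farouk, on senior status before not on senior status: Chaudhari (on senior status) before Oyelaran and Farouk (not on senior status).
Among Oyelaran and Farouk, by years on the bench (lower first): Oyelaran (25 years) before Farouk (26 years).
Among Yilmaz and Fontaine, on senior status before not on senior status: Yilmaz (on senior status) before Fontaine (not on senior status).
Full order: Andersen, Leclerc, Takahashi, Kowalski, Chaudhari, Oyelaran, Farouk, Yilmaz, Fontaine, Halvorsen.

Andersen, Leclerc, Takahashi, Kowalski, Chaudhari, Oyelaran, Farouk, Yilmaz, Fontaine, Halvorsen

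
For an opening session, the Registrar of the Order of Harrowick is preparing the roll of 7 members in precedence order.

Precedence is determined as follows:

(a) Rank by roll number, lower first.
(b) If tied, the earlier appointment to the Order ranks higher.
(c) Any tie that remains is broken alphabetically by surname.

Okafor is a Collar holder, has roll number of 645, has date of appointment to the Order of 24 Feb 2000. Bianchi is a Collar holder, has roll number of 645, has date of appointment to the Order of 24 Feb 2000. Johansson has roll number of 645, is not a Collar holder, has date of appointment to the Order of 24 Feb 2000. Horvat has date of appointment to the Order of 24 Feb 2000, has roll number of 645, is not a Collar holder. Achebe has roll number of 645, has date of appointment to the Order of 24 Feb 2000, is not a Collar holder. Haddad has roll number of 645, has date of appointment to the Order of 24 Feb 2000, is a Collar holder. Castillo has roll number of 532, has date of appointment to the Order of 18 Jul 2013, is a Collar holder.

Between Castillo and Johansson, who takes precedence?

By roll number (lower first): Castillo (532); then Achebe, Bianchi, Haddad, Horvat, Johansson and Okafor (each 645).
Achebe, Bianchi, Haddad, Horvat, Johansson and Okafor all have date of appointment to the Order 24 Feb 2000, so the next rule applies.
Among Achebe, Bianchi, Haddad, Horvat, Johansson and Okafor, alphabetically by surname: Achebe before Bianchi before Haddad before Horvat before Johansson before Okafor.
So Castillo takes precedence.

Castillo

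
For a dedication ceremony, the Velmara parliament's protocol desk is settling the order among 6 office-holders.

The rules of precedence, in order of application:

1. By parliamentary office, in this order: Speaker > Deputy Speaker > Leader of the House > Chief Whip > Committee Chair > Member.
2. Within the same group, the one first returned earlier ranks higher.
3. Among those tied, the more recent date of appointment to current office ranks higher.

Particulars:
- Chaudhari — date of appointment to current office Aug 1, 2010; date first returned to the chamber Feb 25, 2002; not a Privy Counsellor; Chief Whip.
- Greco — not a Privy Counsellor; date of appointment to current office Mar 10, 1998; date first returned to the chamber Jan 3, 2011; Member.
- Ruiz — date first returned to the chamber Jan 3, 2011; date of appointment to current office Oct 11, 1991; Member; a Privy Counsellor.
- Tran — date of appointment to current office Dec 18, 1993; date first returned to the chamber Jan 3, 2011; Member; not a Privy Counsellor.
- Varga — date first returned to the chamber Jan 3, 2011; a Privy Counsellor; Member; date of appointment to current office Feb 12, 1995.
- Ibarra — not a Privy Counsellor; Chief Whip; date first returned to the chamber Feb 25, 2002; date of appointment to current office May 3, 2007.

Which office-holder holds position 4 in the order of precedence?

Varga

By parliamentary office: Chaudhari and Ibarra (Chief Whip); then Greco, Varga, Tran and Ruiz (Member).
Chaudhari and Ibarra both have date first returned to the chamber Feb 25, 2002, so the next rule applies.
Among Chaudhari and Ibarra, by date of appointment to current office (later first): Chaudhari (Aug 1, 2010) before Ibarra (May 3, 2007).
Greco, Varga, Tran and Ruiz all have date first returned to the chamber Jan 3, 2011, so the next rule applies.
Among Greco, Varga, Tran and Ruiz, by date of appointment to current office (later first): Greco (Mar 10, 1998) before Varga (Feb 12, 1995) before Tran (Dec 18, 1993) before Ruiz (Oct 11, 1991).
Order: Chaudhari, Ibarra, Greco, Varga, Tran, Ruiz.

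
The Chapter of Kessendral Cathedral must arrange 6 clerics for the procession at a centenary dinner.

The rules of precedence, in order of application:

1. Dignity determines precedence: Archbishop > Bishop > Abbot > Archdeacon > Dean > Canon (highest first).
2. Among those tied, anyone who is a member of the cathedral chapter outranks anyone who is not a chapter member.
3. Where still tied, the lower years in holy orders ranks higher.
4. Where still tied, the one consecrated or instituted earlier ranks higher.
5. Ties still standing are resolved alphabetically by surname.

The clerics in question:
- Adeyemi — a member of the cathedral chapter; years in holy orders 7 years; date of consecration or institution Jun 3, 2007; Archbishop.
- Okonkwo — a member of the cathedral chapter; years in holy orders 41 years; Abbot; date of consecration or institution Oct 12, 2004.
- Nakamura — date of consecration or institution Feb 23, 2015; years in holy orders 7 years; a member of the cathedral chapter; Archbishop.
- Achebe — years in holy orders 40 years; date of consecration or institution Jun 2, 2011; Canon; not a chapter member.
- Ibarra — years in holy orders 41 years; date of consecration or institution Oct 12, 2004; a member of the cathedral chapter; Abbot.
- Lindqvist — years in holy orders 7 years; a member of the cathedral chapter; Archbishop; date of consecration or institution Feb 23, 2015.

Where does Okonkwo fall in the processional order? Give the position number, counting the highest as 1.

5

By dignity: Adeyemi, Lindqvist and Nakamura (Archbishop); then Ibarra and Okonkwo (Abbot); then Achebe (Canon).
Adeyemi, Lindqvist and Nakamura are each a member of the cathedral chapter, so the next rule applies.
Adeyemi, Lindqvist and Nakamura all have years in holy orders 7 years, so the next rule applies.
Among Adeyemi, Lindqvist and Nakamura, by date of consecration or institution (earlier first): Adeyemi (Jun 3, 2007) before Lindqvist and Nakamura (Feb 23, 2015).
Among Lindqvist and Nakamura, alphabetically by surname: Lindqvist before Nakamura.
Ibarra and Okonkwo are each a member of the cathedral chapter, so the next rule applies.
Ibarra and Okonkwo both have years in holy orders 41 years, so the next rule applies.
Ibarra and Okonkwo both have date of consecration or institution Oct 12, 2004, so the next rule applies.
Among Ibarra and Okonkwo, alphabetically by surname: Ibarra before Okonkwo.
Order: Adeyemi, Lindqvist, Nakamura, Ibarra, Okonkwo, Achebe. So position 5.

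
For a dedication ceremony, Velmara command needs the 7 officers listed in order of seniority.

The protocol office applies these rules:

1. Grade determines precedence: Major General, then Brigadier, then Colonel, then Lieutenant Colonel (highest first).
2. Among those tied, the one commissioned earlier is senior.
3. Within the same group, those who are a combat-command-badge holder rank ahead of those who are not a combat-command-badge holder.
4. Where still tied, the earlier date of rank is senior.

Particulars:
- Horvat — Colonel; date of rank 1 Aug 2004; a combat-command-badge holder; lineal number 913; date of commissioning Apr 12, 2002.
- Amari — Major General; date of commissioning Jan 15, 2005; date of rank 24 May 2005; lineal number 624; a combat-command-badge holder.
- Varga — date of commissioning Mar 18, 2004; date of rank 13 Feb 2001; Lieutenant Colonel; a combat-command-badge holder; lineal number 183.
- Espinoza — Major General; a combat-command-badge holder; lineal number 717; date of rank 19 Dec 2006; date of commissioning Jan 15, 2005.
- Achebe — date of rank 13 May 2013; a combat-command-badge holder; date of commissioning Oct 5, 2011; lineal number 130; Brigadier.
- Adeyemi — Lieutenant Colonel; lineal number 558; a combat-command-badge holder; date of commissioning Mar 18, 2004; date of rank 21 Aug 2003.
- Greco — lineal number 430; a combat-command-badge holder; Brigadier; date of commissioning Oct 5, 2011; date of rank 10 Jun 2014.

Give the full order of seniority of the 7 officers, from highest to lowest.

Amari, Espinoza, Achebe, Greco, Horvat, Varga, Adeyemi

By grade: Amari and Espinoza (Major General); then Achebe and Greco (Brigadier); then Horvat (Colonel); then Varga and Adeyemi (Lieutenant Colonel).
Amari and Espinoza both have date of commissioning Jan 15, 2005, so the next rule applies.
Amari and Espinoza are each a combat-command-badge holder, so the next rule applies.
Among Amari and Espinoza, by date of rank (earlier first): Amari (24 May 2005) before Espinoza (19 Dec 2006).
Achebe and Greco both have date of commissioning Oct 5, 2011, so the next rule applies.
Achebe and Greco are each a combat-command-badge holder, so the next rule applies.
Among Achebe and Greco, by date of rank (earlier first): Achebe (13 May 2013) before Greco (10 Jun 2014).
Varga and Adeyemi both have date of commissioning Mar 18, 2004, so the next rule applies.
Varga and Adeyemi are each a combat-command-badge holder, so the next rule applies.
Among Varga and Adeyemi, by date of rank (earlier first): Varga (13 Feb 2001) before Adeyemi (21 Aug 2003).
Full order: Amari, Espinoza, Achebe, Greco, Horvat, Varga, Adeyemi.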